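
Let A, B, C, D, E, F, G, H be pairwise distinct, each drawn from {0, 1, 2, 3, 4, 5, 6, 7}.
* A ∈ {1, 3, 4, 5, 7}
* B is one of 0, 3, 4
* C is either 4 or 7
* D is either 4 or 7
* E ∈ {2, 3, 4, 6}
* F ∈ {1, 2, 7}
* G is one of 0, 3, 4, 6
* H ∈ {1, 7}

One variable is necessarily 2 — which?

F

The 8 variables together cover exactly {0, 1, 2, 3, 4, 5, 6, 7} — 8 values for 8 variables — and 5 appears only in A's list, so A = 5.
C and D share exactly the 2 values {4, 7}; by pigeonhole those values go to them, so strike 4, 7 from B, E, F, G, H.
H's domain is down to {1}, so H = 1. Remove 1 from F.
So 2 goes to F.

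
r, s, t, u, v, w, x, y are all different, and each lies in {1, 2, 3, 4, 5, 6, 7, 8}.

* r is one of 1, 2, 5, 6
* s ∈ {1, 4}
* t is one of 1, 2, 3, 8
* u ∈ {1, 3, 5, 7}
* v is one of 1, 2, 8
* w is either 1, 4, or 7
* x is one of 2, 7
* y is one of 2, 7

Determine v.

8

The 8 variables draw from only 8 values {1, 2, 3, 4, 5, 6, 7, 8}, so each is used; only r can be 6, hence r = 6.
The 7 still-open variables together cover exactly {1, 2, 3, 4, 5, 7, 8} — 7 values for 7 variables — and 5 appears only in u's list, so u = 5.
Among the 6 still-open variables, 3 fits only t (and all 6 values in {1, 2, 3, 4, 7, 8} must be used), so t = 3.
Among the 5 still-open variables, 8 fits only v (and all 5 values in {1, 2, 4, 7, 8} must be used), so v = 8.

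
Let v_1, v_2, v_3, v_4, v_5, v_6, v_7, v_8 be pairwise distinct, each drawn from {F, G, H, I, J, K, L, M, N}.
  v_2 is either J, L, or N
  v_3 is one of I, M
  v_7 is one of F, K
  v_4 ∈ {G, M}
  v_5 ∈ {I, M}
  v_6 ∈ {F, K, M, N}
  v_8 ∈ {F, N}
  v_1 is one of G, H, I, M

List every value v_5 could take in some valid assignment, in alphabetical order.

I, M

The 2 variables v_3 and v_5 are confined to {I, M}, which locks those values in; drop them from v_1, v_4, v_6.
That leaves v_4 = G. Strike G from v_1.
v_1's domain is down to {H}, so v_1 = H.
v_6, v_7, v_8 between them cover only {F, K, N} — a naked triple. Remove those values from v_2.
No further eliminations apply; v_5 can still be any of I, M.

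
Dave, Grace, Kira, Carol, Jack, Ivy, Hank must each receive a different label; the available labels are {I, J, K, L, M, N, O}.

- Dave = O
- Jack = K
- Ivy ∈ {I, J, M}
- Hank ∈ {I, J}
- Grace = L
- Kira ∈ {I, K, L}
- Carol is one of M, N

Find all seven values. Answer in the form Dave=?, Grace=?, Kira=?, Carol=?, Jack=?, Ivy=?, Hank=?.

Dave=O, Grace=L, Kira=I, Carol=N, Jack=K, Ivy=M, Hank=J

Dave's domain is down to {O}, so Dave = O.
Grace has just one choice, so Grace = L. Eliminate L elsewhere: Kira.
That leaves Jack = K. So Kira can't be K.
Kira's domain is down to {I}, so Kira = I. So Ivy, Hank can't be I.
Hank has just one choice, so Hank = J. Eliminate J elsewhere: Ivy.
Ivy has just one choice, so Ivy = M. Remove M from Carol.
That leaves Carol = N.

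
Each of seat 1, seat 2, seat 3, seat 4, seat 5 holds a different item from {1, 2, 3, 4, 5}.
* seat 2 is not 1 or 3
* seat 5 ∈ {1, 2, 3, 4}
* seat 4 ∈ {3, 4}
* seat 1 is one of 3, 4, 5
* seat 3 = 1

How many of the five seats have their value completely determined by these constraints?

1

seat 3 has just one choice, so seat 3 = 1. Remove 1 from seat 5.
Determined: seat 3=1. The other seats each still have more than one consistent value. That makes 1.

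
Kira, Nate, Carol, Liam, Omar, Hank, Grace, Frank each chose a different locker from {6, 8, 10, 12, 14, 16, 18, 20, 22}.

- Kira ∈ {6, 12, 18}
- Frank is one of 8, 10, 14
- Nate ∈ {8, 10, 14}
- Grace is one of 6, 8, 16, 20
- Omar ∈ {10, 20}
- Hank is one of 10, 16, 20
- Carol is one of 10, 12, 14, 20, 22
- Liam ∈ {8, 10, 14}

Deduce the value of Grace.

6

Nate, Liam, Frank between them cover only {8, 10, 14} — a naked triple. Remove those values from Carol, Omar, Hank, Grace.
Omar's domain is down to {20}, so Omar = 20. Eliminate 20 elsewhere: Carol, Hank, Grace.
Hank must be 16 (only option left). So Grace can't be 16.
So Grace = 6.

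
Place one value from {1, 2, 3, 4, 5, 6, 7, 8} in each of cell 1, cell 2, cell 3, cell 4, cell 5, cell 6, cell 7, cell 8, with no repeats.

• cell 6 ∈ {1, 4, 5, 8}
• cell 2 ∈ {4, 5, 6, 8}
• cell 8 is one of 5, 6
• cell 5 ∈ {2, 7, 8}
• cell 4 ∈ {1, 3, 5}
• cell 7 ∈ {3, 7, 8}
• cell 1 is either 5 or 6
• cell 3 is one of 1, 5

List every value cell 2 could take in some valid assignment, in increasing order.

The 8 variables draw from only 8 values {1, 2, 3, 4, 5, 6, 7, 8}, so each is used; only cell 5 can be 2, hence cell 5 = 2.
The 7 still-open variables draw from only 7 values {1, 3, 4, 5, 6, 7, 8}, so each is used; only cell 7 can be 7, hence cell 7 = 7.
The 6 still-open variables together cover exactly {1, 3, 4, 5, 6, 8} — 6 values for 6 variables — and 3 appears only in cell 4's list, so cell 4 = 3.
The 2 variables cell 1 and cell 8 are confined to {5, 6}, which locks those values in; drop them from cell 2, cell 3, cell 6.
That leaves cell 3 = 1. Strike 1 from cell 6.
No further eliminations apply; cell 2 can still be any of 4, 8.

4, 8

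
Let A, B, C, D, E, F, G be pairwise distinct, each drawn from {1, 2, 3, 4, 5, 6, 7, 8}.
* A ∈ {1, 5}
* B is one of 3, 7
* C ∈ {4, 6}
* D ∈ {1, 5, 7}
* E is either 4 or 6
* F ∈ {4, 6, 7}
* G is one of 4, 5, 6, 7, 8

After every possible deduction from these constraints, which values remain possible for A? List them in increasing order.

Among the 7 variables, 3 fits only B (and all 7 values in {1, 3, 4, 5, 6, 7, 8} must be used), so B = 3.
Among the 6 still-open variables, 8 fits only G (and all 6 values in {1, 4, 5, 6, 7, 8} must be used), so G = 8.
The 2 variables C and E are confined to {4, 6}, which locks those values in; drop them from F.
F must be 7 (only option left). Eliminate 7 elsewhere: D.
No further eliminations apply; A can still be any of 1, 5.

1, 5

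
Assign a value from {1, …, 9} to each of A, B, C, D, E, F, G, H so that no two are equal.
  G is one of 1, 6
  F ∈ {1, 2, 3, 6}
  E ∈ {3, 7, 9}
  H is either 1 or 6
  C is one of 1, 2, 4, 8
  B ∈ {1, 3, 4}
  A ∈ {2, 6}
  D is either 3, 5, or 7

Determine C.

G and H between them cover only {1, 6} — a naked pair. Remove those values from A, B, C, F.
A's domain is down to {2}, so A = 2. Strike 2 from C, F.
F's domain is down to {3}, so F = 3. So B, D, E can't be 3.
B's domain is down to {4}, so B = 4. Remove 4 from C.
So C = 8.

8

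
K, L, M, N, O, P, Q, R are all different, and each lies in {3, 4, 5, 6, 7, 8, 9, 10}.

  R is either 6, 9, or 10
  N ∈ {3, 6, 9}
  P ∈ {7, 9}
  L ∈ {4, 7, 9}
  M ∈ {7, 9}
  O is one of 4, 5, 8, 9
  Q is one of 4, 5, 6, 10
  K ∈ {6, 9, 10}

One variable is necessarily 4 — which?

L

The 8 variables draw from only 8 values {3, 4, 5, 6, 7, 8, 9, 10}, so each is used; only N can be 3, hence N = 3.
The 7 still-open variables draw from only 7 values {4, 5, 6, 7, 8, 9, 10}, so each is used; only O can be 8, hence O = 8.
Among the 6 still-open variables, 5 fits only Q (and all 6 values in {4, 5, 6, 7, 9, 10} must be used), so Q = 5.
The 5 still-open variables draw from only 5 values {4, 6, 7, 9, 10}, so each is used; only L can be 4, hence L = 4.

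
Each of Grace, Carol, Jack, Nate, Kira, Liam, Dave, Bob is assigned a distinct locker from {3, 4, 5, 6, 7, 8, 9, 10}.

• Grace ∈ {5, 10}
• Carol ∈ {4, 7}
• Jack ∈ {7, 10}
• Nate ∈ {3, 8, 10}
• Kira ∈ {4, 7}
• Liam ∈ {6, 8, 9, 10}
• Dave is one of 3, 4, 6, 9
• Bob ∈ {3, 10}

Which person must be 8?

Nate

The 8 variables together cover exactly {3, 4, 5, 6, 7, 8, 9, 10} — 8 values for 8 variables — and 5 appears only in Grace's list, so Grace = 5.
Carol and Kira share exactly the 2 values {4, 7}; by pigeonhole those values go to them, so strike 4, 7 from Jack, Dave.
That leaves Jack = 10. Eliminate 10 elsewhere: Nate, Liam, Bob.
Bob must be 3 (only option left). So Nate, Dave can't be 3.
So 8 goes to Nate.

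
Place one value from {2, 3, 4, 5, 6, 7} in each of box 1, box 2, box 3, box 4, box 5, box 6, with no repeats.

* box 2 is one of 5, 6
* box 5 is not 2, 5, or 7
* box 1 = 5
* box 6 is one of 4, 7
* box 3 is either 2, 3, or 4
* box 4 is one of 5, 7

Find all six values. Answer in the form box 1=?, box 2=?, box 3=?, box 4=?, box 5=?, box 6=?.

box 1=5, box 2=6, box 3=2, box 4=7, box 5=3, box 6=4

box 1 must be 5 (only option left). So box 2, box 4 can't be 5.
box 2 must be 6 (only option left). Remove 6 from box 5.
box 4 must be 7 (only option left). So box 6 can't be 7.
box 6 has just one choice, so box 6 = 4. Remove 4 from box 3, box 5.
box 5's domain is down to {3}, so box 5 = 3. Eliminate 3 elsewhere: box 3.
box 3 has just one choice, so box 3 = 2.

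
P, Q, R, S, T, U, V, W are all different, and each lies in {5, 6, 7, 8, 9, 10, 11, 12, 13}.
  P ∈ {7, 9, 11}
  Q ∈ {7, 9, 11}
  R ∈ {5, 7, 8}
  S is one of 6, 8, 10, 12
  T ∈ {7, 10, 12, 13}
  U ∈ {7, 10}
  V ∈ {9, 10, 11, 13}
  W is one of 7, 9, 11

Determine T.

P, Q, W between them cover only {7, 9, 11} — a naked triple. Remove those values from R, T, U, V.
U must be 10 (only option left). Remove 10 from S, T, V.
V must be 13 (only option left). Strike 13 from T.
So T = 12.

12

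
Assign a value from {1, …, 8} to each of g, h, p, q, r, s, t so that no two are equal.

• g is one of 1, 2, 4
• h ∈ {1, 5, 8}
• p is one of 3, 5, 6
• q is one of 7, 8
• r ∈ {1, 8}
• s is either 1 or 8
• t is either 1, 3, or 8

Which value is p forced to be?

The 2 variables r and s are confined to {1, 8}, which locks those values in; drop them from g, h, q, t.
h must be 5 (only option left). Eliminate 5 elsewhere: p.
q has just one choice, so q = 7.
t has just one choice, so t = 3. Strike 3 from p.
So p = 6.

6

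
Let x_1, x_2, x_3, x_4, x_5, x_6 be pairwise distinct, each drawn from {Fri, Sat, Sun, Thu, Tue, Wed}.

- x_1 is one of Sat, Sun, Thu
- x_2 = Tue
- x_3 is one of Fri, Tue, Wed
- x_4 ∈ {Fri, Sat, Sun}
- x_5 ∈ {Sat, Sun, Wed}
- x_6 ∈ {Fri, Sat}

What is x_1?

x_2 has just one choice, so x_2 = Tue. So x_3 can't be Tue.
The 5 still-open variables draw from only 5 values {Fri, Sat, Sun, Thu, Wed}, so each is used; only x_1 can be Thu, hence x_1 = Thu.

Thu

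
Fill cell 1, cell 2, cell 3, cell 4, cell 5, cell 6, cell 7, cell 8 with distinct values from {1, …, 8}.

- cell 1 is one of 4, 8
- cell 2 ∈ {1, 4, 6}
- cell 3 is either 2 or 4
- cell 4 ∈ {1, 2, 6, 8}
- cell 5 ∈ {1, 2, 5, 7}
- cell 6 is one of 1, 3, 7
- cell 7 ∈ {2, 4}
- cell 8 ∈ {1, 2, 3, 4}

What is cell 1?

8

The 8 variables together cover exactly {1, 2, 3, 4, 5, 6, 7, 8} — 8 values for 8 variables — and 5 appears only in cell 5's list, so cell 5 = 5.
The 7 still-open variables draw from only 7 values {1, 2, 3, 4, 6, 7, 8}, so each is used; only cell 6 can be 7, hence cell 6 = 7.
The 6 still-open variables together cover exactly {1, 2, 3, 4, 6, 8} — 6 values for 6 variables — and 3 appears only in cell 8's list, so cell 8 = 3.
cell 3 and cell 7 share exactly the 2 values {2, 4}; by pigeonhole those values go to them, so strike 2, 4 from cell 1, cell 2, cell 4.
So cell 1 = 8.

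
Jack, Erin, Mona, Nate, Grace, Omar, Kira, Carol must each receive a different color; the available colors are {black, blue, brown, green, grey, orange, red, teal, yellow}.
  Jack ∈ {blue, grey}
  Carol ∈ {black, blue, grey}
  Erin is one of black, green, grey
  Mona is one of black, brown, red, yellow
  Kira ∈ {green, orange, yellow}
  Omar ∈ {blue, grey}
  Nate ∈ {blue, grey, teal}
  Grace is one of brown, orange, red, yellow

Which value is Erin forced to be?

green

Jack and Omar share exactly the 2 values {blue, grey}; by pigeonhole those values go to them, so strike blue, grey from Erin, Nate, Carol.
That leaves Nate = teal.
Carol has just one choice, so Carol = black. Eliminate black elsewhere: Erin, Mona.
So Erin = green.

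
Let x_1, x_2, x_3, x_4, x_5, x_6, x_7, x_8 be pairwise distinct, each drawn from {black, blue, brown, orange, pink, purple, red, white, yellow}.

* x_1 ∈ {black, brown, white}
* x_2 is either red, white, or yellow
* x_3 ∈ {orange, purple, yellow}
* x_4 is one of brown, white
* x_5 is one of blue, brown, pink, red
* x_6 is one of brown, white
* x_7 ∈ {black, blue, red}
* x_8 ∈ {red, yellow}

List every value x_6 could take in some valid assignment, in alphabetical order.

x_4 and x_6 between them cover only {brown, white} — a naked pair. Remove those values from x_1, x_2, x_5.
x_1 must be black (only option left). Eliminate black elsewhere: x_7.
x_2 and x_8 between them cover only {red, yellow} — a naked pair. Remove those values from x_3, x_5, x_7.
x_7 has just one choice, so x_7 = blue. Remove blue from x_5.
x_5 must be pink (only option left).
No further eliminations apply; x_6 can still be any of brown, white.

brown, white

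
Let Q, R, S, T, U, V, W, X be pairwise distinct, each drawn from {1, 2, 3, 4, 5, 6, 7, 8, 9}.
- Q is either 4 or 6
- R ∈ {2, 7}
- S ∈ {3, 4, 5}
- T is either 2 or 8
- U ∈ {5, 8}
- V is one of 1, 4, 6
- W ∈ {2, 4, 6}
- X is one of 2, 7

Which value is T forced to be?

The 8 variables together cover exactly {1, 2, 3, 4, 5, 6, 7, 8} — 8 values for 8 variables — and 1 appears only in V's list, so V = 1.
The 7 still-open variables draw from only 7 values {2, 3, 4, 5, 6, 7, 8}, so each is used; only S can be 3, hence S = 3.
Among the 6 still-open variables, 5 fits only U (and all 6 values in {2, 4, 5, 6, 7, 8} must be used), so U = 5.
The 5 still-open variables together cover exactly {2, 4, 6, 7, 8} — 5 values for 5 variables — and 8 appears only in T's list, so T = 8.

8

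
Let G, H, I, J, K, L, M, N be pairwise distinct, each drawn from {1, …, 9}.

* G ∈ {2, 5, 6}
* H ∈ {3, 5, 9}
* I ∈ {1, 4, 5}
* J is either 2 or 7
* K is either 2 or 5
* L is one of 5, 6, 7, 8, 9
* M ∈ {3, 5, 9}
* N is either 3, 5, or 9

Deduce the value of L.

8

H, M, N between them cover only {3, 5, 9} — a naked triple. Remove those values from G, I, K, L.
K's domain is down to {2}, so K = 2. Strike 2 from G, J.
G must be 6 (only option left). Strike 6 from L.
That leaves J = 7. Strike 7 from L.
So L = 8.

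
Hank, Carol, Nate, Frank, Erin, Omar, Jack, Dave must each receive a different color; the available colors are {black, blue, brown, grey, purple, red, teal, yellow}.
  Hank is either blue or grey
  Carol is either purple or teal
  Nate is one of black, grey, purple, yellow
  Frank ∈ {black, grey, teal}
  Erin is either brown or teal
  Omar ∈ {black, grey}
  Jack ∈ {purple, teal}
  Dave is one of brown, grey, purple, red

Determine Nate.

The 8 variables together cover exactly {black, blue, brown, grey, purple, red, teal, yellow} — 8 values for 8 variables — and blue appears only in Hank's list, so Hank = blue.
Among the 7 still-open variables, red fits only Dave (and all 7 values in {black, brown, grey, purple, red, teal, yellow} must be used), so Dave = red.
The 6 still-open variables draw from only 6 values {black, brown, grey, purple, teal, yellow}, so each is used; only Erin can be brown, hence Erin = brown.
Among the 5 still-open variables, yellow fits only Nate (and all 5 values in {black, grey, purple, teal, yellow} must be used), so Nate = yellow.

yellow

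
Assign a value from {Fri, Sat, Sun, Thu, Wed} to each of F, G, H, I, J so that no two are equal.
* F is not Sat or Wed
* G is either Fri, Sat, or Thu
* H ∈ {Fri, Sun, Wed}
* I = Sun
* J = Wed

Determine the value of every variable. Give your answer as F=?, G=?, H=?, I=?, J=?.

I's domain is down to {Sun}, so I = Sun. Eliminate Sun elsewhere: F, H.
J has just one choice, so J = Wed. Eliminate Wed elsewhere: H.
H has just one choice, so H = Fri. Eliminate Fri elsewhere: F, G.
F's domain is down to {Thu}, so F = Thu. Strike Thu from G.
G has just one choice, so G = Sat.

F=Thu, G=Sat, H=Fri, I=Sun, J=Wed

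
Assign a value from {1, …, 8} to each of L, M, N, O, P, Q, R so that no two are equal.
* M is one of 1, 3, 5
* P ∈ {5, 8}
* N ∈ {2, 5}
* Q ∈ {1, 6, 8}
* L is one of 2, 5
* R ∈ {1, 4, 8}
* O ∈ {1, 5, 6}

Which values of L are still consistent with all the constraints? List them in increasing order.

2, 5

The 7 variables together cover exactly {1, 2, 3, 4, 5, 6, 8} — 7 values for 7 variables — and 3 appears only in M's list, so M = 3.
The 6 still-open variables together cover exactly {1, 2, 4, 5, 6, 8} — 6 values for 6 variables — and 4 appears only in R's list, so R = 4.
The 2 variables L and N are confined to {2, 5}, which locks those values in; drop them from O, P.
P has just one choice, so P = 8. Eliminate 8 elsewhere: Q.
No further eliminations apply; L can still be any of 2, 5.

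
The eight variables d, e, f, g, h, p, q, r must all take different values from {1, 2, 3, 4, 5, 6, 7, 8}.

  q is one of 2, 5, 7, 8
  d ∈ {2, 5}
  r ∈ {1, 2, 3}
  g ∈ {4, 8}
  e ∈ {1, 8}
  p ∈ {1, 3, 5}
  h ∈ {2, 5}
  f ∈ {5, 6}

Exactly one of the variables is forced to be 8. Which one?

The 8 variables together cover exactly {1, 2, 3, 4, 5, 6, 7, 8} — 8 values for 8 variables — and 4 appears only in g's list, so g = 4.
The 7 still-open variables draw from only 7 values {1, 2, 3, 5, 6, 7, 8}, so each is used; only f can be 6, hence f = 6.
The 6 still-open variables together cover exactly {1, 2, 3, 5, 7, 8} — 6 values for 6 variables — and 7 appears only in q's list, so q = 7.
The 5 still-open variables together cover exactly {1, 2, 3, 5, 8} — 5 values for 5 variables — and 8 appears only in e's list, so e = 8.

e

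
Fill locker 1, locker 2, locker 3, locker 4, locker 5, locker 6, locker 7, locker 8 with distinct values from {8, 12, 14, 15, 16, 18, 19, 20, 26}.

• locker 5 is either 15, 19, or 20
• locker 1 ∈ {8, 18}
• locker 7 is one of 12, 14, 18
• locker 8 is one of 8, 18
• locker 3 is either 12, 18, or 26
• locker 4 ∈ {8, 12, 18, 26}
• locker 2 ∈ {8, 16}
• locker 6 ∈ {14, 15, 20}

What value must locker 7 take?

14

The 2 variables locker 1 and locker 8 are confined to {8, 18}, which locks those values in; drop them from locker 2, locker 3, locker 4, locker 7.
locker 2 must be 16 (only option left).
locker 3 and locker 4 between them cover only {12, 26} — a naked pair. Remove those values from locker 7.
So locker 7 = 14.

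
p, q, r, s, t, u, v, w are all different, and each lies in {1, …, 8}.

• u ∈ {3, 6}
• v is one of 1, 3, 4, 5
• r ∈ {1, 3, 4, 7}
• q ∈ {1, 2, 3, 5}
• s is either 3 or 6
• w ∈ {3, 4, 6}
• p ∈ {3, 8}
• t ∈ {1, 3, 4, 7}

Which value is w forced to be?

Among the 8 variables, 2 fits only q (and all 8 values in {1, 2, 3, 4, 5, 6, 7, 8} must be used), so q = 2.
Among the 7 still-open variables, 5 fits only v (and all 7 values in {1, 3, 4, 5, 6, 7, 8} must be used), so v = 5.
The 6 still-open variables draw from only 6 values {1, 3, 4, 6, 7, 8}, so each is used; only p can be 8, hence p = 8.
s and u share exactly the 2 values {3, 6}; by pigeonhole those values go to them, so strike 3, 6 from r, t, w.
So w = 4.

4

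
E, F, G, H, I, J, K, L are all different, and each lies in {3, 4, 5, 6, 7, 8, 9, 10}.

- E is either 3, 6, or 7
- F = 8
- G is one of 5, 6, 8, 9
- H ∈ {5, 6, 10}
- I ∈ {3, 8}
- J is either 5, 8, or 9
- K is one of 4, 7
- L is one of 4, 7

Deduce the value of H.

F's domain is down to {8}, so F = 8. Eliminate 8 elsewhere: G, I, J.
I's domain is down to {3}, so I = 3. Eliminate 3 elsewhere: E.
The 6 still-open variables together cover exactly {4, 5, 6, 7, 9, 10} — 6 values for 6 variables — and 10 appears only in H's list, so H = 10.

10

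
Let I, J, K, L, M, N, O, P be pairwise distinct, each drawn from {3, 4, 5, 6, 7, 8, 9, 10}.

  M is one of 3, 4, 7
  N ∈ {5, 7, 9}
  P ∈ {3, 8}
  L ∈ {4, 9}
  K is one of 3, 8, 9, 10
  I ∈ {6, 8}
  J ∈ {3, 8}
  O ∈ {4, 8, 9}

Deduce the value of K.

10

The 8 variables draw from only 8 values {3, 4, 5, 6, 7, 8, 9, 10}, so each is used; only N can be 5, hence N = 5.
The 7 still-open variables draw from only 7 values {3, 4, 6, 7, 8, 9, 10}, so each is used; only I can be 6, hence I = 6.
The 6 still-open variables draw from only 6 values {3, 4, 7, 8, 9, 10}, so each is used; only M can be 7, hence M = 7.
The 5 still-open variables together cover exactly {3, 4, 8, 9, 10} — 5 values for 5 variables — and 10 appears only in K's list, so K = 10.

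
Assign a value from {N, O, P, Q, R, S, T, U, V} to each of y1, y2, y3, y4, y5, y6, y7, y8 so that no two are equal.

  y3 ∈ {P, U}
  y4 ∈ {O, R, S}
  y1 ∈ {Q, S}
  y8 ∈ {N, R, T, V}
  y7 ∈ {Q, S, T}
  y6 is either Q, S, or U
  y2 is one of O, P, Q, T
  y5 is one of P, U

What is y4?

R

y3 and y5 share exactly the 2 values {P, U}; by pigeonhole those values go to them, so strike P, U from y2, y6.
The 2 variables y1 and y6 are confined to {Q, S}, which locks those values in; drop them from y2, y4, y7.
y7 must be T (only option left). Remove T from y2, y8.
That leaves y2 = O. So y4 can't be O.
So y4 = R.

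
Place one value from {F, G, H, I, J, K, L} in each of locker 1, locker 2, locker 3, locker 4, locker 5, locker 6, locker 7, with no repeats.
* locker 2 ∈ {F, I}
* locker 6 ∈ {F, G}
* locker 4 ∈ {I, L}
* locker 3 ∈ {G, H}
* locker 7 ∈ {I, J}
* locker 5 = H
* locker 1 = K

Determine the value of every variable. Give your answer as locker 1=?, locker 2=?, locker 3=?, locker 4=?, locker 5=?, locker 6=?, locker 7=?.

locker 1=K, locker 2=I, locker 3=G, locker 4=L, locker 5=H, locker 6=F, locker 7=J

locker 1's domain is down to {K}, so locker 1 = K.
That leaves locker 5 = H. Strike H from locker 3.
locker 3 has just one choice, so locker 3 = G. Strike G from locker 6.
locker 6's domain is down to {F}, so locker 6 = F. Remove F from locker 2.
That leaves locker 2 = I. So locker 4, locker 7 can't be I.
locker 4 must be L (only option left).
That leaves locker 7 = J.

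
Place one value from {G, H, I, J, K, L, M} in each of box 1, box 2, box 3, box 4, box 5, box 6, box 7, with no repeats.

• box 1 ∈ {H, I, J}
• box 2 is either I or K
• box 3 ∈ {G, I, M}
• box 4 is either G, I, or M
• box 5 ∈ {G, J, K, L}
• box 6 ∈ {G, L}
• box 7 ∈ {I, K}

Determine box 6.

L

The 7 variables draw from only 7 values {G, H, I, J, K, L, M}, so each is used; only box 1 can be H, hence box 1 = H.
The 6 still-open variables draw from only 6 values {G, I, J, K, L, M}, so each is used; only box 5 can be J, hence box 5 = J.
The 5 still-open variables draw from only 5 values {G, I, K, L, M}, so each is used; only box 6 can be L, hence box 6 = L.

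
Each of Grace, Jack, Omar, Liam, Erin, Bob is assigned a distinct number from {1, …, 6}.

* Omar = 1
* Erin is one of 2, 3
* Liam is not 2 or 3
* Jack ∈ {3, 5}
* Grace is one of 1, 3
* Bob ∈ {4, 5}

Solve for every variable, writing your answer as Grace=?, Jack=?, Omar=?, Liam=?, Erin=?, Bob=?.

Omar has just one choice, so Omar = 1. Remove 1 from Grace, Liam.
That leaves Grace = 3. Remove 3 from Jack, Erin.
Jack has just one choice, so Jack = 5. So Liam, Bob can't be 5.
Erin must be 2 (only option left).
Bob's domain is down to {4}, so Bob = 4. Remove 4 from Liam.
Liam must be 6 (only option left).

Grace=3, Jack=5, Omar=1, Liam=6, Erin=2, Bob=4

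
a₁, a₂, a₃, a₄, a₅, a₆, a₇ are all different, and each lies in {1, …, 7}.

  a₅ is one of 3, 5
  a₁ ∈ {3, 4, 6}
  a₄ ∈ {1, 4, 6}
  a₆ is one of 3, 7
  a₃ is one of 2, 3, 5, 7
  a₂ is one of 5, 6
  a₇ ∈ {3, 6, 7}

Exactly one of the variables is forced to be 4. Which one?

The 7 variables together cover exactly {1, 2, 3, 4, 5, 6, 7} — 7 values for 7 variables — and 1 appears only in a₄'s list, so a₄ = 1.
Among the 6 still-open variables, 2 fits only a₃ (and all 6 values in {2, 3, 4, 5, 6, 7} must be used), so a₃ = 2.
Among the 5 still-open variables, 4 fits only a₁ (and all 5 values in {3, 4, 5, 6, 7} must be used), so a₁ = 4.

a₁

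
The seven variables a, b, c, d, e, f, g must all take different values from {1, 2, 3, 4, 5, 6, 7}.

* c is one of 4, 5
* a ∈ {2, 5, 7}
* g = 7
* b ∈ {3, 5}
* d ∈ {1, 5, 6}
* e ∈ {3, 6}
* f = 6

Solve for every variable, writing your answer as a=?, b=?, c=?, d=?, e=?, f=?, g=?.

f must be 6 (only option left). Eliminate 6 elsewhere: d, e.
g must be 7 (only option left). Strike 7 from a.
e has just one choice, so e = 3. Eliminate 3 elsewhere: b.
b has just one choice, so b = 5. So a, c, d can't be 5.
That leaves c = 4.
d must be 1 (only option left).
a must be 2 (only option left).

a=2, b=5, c=4, d=1, e=3, f=6, g=7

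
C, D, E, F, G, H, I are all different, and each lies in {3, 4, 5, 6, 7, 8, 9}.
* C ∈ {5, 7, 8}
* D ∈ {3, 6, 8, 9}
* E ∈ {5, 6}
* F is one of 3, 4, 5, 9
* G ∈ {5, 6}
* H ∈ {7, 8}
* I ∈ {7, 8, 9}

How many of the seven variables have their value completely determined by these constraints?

3

The 7 variables draw from only 7 values {3, 4, 5, 6, 7, 8, 9}, so each is used; only F can be 4, hence F = 4.
The 6 still-open variables together cover exactly {3, 5, 6, 7, 8, 9} — 6 values for 6 variables — and 3 appears only in D's list, so D = 3.
The 5 still-open variables together cover exactly {5, 6, 7, 8, 9} — 5 values for 5 variables — and 9 appears only in I's list, so I = 9.
E and G between them cover only {5, 6} — a naked pair. Remove those values from C.
Determined: D=3, F=4, I=9. The other variables each still have more than one consistent value. That makes 3.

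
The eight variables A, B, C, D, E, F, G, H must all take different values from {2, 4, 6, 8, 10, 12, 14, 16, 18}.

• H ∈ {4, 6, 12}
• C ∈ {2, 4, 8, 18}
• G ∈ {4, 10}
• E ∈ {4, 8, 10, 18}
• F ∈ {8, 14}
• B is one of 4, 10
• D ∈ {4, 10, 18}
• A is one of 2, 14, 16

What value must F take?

The 2 variables B and G are confined to {4, 10}, which locks those values in; drop them from C, D, E, H.
D's domain is down to {18}, so D = 18. So C, E can't be 18.
E must be 8 (only option left). So C, F can't be 8.
So F = 14.

14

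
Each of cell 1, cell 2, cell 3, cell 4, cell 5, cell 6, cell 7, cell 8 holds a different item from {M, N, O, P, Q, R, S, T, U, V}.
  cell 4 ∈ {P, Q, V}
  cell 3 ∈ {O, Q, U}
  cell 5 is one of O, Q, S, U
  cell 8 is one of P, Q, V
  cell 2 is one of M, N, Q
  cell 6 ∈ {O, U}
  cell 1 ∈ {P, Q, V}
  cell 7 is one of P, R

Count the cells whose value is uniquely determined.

2

cell 1, cell 4, cell 8 between them cover only {P, Q, V} — a naked triple. Remove those values from cell 2, cell 3, cell 5, cell 7.
cell 7 must be R (only option left).
cell 3 and cell 6 share exactly the 2 values {O, U}; by pigeonhole those values go to them, so strike O, U from cell 5.
cell 5's domain is down to {S}, so cell 5 = S.
Determined: cell 5=S, cell 7=R. The other cells each still have more than one consistent value. That makes 2.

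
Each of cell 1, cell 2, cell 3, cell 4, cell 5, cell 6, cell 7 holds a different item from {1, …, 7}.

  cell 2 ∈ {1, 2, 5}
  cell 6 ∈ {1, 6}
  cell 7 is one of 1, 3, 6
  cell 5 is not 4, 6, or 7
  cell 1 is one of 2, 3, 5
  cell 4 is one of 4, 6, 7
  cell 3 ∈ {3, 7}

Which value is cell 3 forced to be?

7

The 7 variables together cover exactly {1, 2, 3, 4, 5, 6, 7} — 7 values for 7 variables — and 4 appears only in cell 4's list, so cell 4 = 4.
The 6 still-open variables together cover exactly {1, 2, 3, 5, 6, 7} — 6 values for 6 variables — and 7 appears only in cell 3's list, so cell 3 = 7.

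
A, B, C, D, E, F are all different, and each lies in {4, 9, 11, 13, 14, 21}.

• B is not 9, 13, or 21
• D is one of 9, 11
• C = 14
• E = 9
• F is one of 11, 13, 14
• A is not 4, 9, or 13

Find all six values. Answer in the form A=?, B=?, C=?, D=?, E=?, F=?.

A=21, B=4, C=14, D=11, E=9, F=13

C has just one choice, so C = 14. Eliminate 14 elsewhere: A, B, F.
That leaves E = 9. Eliminate 9 elsewhere: D.
D has just one choice, so D = 11. So A, B, F can't be 11.
F's domain is down to {13}, so F = 13.
A has just one choice, so A = 21.
B's domain is down to {4}, so B = 4.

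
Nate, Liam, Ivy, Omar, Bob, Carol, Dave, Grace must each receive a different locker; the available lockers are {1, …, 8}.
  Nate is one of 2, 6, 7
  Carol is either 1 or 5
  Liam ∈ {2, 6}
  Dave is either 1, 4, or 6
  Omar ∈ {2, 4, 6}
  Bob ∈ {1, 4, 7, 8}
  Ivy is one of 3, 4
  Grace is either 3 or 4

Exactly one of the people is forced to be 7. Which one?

Among the 8 variables, 5 fits only Carol (and all 8 values in {1, 2, 3, 4, 5, 6, 7, 8} must be used), so Carol = 5.
The 7 still-open variables together cover exactly {1, 2, 3, 4, 6, 7, 8} — 7 values for 7 variables — and 8 appears only in Bob's list, so Bob = 8.
Among the 6 still-open variables, 1 fits only Dave (and all 6 values in {1, 2, 3, 4, 6, 7} must be used), so Dave = 1.
The 5 still-open variables draw from only 5 values {2, 3, 4, 6, 7}, so each is used; only Nate can be 7, hence Nate = 7.

Nate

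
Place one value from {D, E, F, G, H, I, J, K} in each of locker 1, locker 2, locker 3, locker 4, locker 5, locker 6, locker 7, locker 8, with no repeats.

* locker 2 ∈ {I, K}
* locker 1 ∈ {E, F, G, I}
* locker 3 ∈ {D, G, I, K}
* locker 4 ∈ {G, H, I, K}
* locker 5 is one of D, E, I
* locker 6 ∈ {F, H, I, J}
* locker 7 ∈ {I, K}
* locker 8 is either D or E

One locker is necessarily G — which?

locker 3

Among the 8 variables, J fits only locker 6 (and all 8 values in {D, E, F, G, H, I, J, K} must be used), so locker 6 = J.
The 7 still-open variables together cover exactly {D, E, F, G, H, I, K} — 7 values for 7 variables — and F appears only in locker 1's list, so locker 1 = F.
The 6 still-open variables together cover exactly {D, E, G, H, I, K} — 6 values for 6 variables — and H appears only in locker 4's list, so locker 4 = H.
The 5 still-open variables together cover exactly {D, E, G, I, K} — 5 values for 5 variables — and G appears only in locker 3's list, so locker 3 = G.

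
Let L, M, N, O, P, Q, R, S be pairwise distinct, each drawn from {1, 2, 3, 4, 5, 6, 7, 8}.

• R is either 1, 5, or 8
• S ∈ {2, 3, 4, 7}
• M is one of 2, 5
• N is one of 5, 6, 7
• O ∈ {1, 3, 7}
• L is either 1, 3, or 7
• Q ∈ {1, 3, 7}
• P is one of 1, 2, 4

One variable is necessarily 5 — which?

Among the 8 variables, 6 fits only N (and all 8 values in {1, 2, 3, 4, 5, 6, 7, 8} must be used), so N = 6.
The 7 still-open variables draw from only 7 values {1, 2, 3, 4, 5, 7, 8}, so each is used; only R can be 8, hence R = 8.
The 6 still-open variables draw from only 6 values {1, 2, 3, 4, 5, 7}, so each is used; only M can be 5, hence M = 5.

M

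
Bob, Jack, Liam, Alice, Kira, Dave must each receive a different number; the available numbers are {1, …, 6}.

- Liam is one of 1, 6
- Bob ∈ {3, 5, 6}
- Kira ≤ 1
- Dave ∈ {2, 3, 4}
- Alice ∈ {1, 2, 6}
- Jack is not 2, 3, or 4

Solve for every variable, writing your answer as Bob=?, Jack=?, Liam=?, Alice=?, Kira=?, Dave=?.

Bob=3, Jack=5, Liam=6, Alice=2, Kira=1, Dave=4

Kira must be 1 (only option left). Remove 1 from Jack, Liam, Alice.
That leaves Liam = 6. Strike 6 from Bob, Jack, Alice.
Alice's domain is down to {2}, so Alice = 2. Strike 2 from Dave.
That leaves Jack = 5. Eliminate 5 elsewhere: Bob.
Bob's domain is down to {3}, so Bob = 3. Strike 3 from Dave.
That leaves Dave = 4.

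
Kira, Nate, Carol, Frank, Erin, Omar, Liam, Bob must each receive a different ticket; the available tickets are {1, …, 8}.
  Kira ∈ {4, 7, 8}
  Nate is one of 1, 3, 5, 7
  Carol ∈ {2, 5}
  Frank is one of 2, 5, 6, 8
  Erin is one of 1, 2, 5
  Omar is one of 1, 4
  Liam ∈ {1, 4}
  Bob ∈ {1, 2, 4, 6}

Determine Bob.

Among the 8 variables, 3 fits only Nate (and all 8 values in {1, 2, 3, 4, 5, 6, 7, 8} must be used), so Nate = 3.
The 7 still-open variables together cover exactly {1, 2, 4, 5, 6, 7, 8} — 7 values for 7 variables — and 7 appears only in Kira's list, so Kira = 7.
The 6 still-open variables draw from only 6 values {1, 2, 4, 5, 6, 8}, so each is used; only Frank can be 8, hence Frank = 8.
Among the 5 still-open variables, 6 fits only Bob (and all 5 values in {1, 2, 4, 5, 6} must be used), so Bob = 6.

6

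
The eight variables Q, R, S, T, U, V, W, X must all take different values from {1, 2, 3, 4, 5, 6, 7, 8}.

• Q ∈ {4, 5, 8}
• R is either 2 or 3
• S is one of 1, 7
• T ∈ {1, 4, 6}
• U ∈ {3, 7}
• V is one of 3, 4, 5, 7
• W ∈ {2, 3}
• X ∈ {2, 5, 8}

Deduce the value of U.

The 8 variables together cover exactly {1, 2, 3, 4, 5, 6, 7, 8} — 8 values for 8 variables — and 6 appears only in T's list, so T = 6.
The 7 still-open variables together cover exactly {1, 2, 3, 4, 5, 7, 8} — 7 values for 7 variables — and 1 appears only in S's list, so S = 1.
The 2 variables R and W are confined to {2, 3}, which locks those values in; drop them from U, V, X.
So U = 7.

7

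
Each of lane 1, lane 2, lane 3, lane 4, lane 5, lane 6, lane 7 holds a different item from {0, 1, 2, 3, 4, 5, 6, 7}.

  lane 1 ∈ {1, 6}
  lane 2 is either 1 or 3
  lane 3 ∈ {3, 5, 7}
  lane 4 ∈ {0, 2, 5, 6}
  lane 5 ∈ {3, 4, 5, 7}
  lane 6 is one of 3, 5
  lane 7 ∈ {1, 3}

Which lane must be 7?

lane 2 and lane 7 between them cover only {1, 3} — a naked pair. Remove those values from lane 1, lane 3, lane 5, lane 6.
lane 1's domain is down to {6}, so lane 1 = 6. Strike 6 from lane 4.
That leaves lane 6 = 5. Eliminate 5 elsewhere: lane 3, lane 4, lane 5.
So 7 goes to lane 3.

lane 3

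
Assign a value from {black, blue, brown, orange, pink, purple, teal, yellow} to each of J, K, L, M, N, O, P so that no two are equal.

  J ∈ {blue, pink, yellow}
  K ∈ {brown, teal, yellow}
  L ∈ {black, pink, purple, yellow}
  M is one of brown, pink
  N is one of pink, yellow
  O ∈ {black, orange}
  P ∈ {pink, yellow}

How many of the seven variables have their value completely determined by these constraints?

The 2 variables N and P are confined to {pink, yellow}, which locks those values in; drop them from J, K, L, M.
J must be blue (only option left).
M must be brown (only option left). Remove brown from K.
That leaves K = teal.
Determined: J=blue, K=teal, M=brown. The other variables each still have more than one consistent value. That makes 3.

3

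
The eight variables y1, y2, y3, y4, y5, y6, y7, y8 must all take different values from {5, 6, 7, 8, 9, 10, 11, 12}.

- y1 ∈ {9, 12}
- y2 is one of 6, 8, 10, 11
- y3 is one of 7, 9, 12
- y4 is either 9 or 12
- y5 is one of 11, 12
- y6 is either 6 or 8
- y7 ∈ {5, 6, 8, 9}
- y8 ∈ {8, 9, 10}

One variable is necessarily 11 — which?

y5

Among the 8 variables, 5 fits only y7 (and all 8 values in {5, 6, 7, 8, 9, 10, 11, 12} must be used), so y7 = 5.
The 7 still-open variables together cover exactly {6, 7, 8, 9, 10, 11, 12} — 7 values for 7 variables — and 7 appears only in y3's list, so y3 = 7.
y1 and y4 between them cover only {9, 12} — a naked pair. Remove those values from y5, y8.
So 11 goes to y5.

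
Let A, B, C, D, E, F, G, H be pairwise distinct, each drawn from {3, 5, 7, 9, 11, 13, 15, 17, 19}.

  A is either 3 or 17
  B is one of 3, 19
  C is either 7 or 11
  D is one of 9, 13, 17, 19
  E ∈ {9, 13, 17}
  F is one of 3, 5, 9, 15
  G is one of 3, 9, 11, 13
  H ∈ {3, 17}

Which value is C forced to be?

7

The 2 variables A and H are confined to {3, 17}, which locks those values in; drop them from B, D, E, F, G.
That leaves B = 19. Eliminate 19 elsewhere: D.
D and E between them cover only {9, 13} — a naked pair. Remove those values from F, G.
G has just one choice, so G = 11. Strike 11 from C.
So C = 7.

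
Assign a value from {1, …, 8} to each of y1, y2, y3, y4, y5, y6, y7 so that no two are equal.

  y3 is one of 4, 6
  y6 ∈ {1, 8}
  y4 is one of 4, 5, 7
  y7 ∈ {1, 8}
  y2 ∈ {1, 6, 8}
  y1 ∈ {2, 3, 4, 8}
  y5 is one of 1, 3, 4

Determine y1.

2

The 2 variables y6 and y7 are confined to {1, 8}, which locks those values in; drop them from y1, y2, y5.
y2 has just one choice, so y2 = 6. Strike 6 from y3.
y3 must be 4 (only option left). Strike 4 from y1, y4, y5.
y5's domain is down to {3}, so y5 = 3. So y1 can't be 3.
So y1 = 2.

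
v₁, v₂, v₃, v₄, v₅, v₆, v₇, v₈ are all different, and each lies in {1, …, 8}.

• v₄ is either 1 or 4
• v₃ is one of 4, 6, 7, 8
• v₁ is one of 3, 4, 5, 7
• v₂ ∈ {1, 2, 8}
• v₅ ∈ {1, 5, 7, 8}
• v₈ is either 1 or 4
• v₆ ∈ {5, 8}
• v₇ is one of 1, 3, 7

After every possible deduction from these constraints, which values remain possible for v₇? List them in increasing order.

3, 7

Among the 8 variables, 2 fits only v₂ (and all 8 values in {1, 2, 3, 4, 5, 6, 7, 8} must be used), so v₂ = 2.
The 7 still-open variables draw from only 7 values {1, 3, 4, 5, 6, 7, 8}, so each is used; only v₃ can be 6, hence v₃ = 6.
The 2 variables v₄ and v₈ are confined to {1, 4}, which locks those values in; drop them from v₁, v₅, v₇.
No further eliminations apply; v₇ can still be any of 3, 7.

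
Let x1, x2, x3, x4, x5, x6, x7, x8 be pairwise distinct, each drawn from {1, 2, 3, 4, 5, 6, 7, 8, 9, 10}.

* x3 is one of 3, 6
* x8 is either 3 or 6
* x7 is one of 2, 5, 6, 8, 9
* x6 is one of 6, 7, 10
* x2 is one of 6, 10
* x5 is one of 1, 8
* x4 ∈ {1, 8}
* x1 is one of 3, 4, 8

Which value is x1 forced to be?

4

x3 and x8 share exactly the 2 values {3, 6}; by pigeonhole those values go to them, so strike 3, 6 from x1, x2, x6, x7.
x2 must be 10 (only option left). So x6 can't be 10.
x6's domain is down to {7}, so x6 = 7.
x4 and x5 between them cover only {1, 8} — a naked pair. Remove those values from x1, x7.
So x1 = 4.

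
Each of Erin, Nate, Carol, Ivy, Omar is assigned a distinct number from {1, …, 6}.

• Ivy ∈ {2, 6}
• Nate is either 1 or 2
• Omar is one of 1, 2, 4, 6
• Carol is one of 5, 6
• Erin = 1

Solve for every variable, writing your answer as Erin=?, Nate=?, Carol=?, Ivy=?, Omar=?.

Erin=1, Nate=2, Carol=5, Ivy=6, Omar=4

Erin must be 1 (only option left). Eliminate 1 elsewhere: Nate, Omar.
Nate must be 2 (only option left). So Ivy, Omar can't be 2.
Ivy must be 6 (only option left). Eliminate 6 elsewhere: Carol, Omar.
Omar must be 4 (only option left).
Carol has just one choice, so Carol = 5.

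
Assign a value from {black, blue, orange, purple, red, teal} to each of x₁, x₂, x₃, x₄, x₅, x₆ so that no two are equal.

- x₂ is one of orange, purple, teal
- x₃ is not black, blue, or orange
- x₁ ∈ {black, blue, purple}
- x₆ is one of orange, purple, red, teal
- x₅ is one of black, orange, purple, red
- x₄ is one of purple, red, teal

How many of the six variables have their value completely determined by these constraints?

Among the 6 variables, blue fits only x₁ (and all 6 values in {black, blue, orange, purple, red, teal} must be used), so x₁ = blue.
Among the 5 still-open variables, black fits only x₅ (and all 5 values in {black, orange, purple, red, teal} must be used), so x₅ = black.
Determined: x₁=blue, x₅=black. The other variables each still have more than one consistent value. That makes 2.

2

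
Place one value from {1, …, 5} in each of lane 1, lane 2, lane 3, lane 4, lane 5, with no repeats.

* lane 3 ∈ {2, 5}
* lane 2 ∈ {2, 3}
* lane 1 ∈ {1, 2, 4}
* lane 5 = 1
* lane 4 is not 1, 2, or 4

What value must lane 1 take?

lane 5 must be 1 (only option left). Remove 1 from lane 1.
The 4 still-open variables draw from only 4 values {2, 3, 4, 5}, so each is used; only lane 1 can be 4, hence lane 1 = 4.

4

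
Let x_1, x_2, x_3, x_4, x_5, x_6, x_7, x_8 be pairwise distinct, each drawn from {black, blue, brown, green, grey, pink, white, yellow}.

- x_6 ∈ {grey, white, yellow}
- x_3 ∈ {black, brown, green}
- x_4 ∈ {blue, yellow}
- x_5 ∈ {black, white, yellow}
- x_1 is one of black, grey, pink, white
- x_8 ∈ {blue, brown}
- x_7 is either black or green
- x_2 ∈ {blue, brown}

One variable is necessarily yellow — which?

x_4

The 8 variables together cover exactly {black, blue, brown, green, grey, pink, white, yellow} — 8 values for 8 variables — and pink appears only in x_1's list, so x_1 = pink.
The 7 still-open variables draw from only 7 values {black, blue, brown, green, grey, white, yellow}, so each is used; only x_6 can be grey, hence x_6 = grey.
The 6 still-open variables together cover exactly {black, blue, brown, green, white, yellow} — 6 values for 6 variables — and white appears only in x_5's list, so x_5 = white.
The 5 still-open variables together cover exactly {black, blue, brown, green, yellow} — 5 values for 5 variables — and yellow appears only in x_4's list, so x_4 = yellow.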